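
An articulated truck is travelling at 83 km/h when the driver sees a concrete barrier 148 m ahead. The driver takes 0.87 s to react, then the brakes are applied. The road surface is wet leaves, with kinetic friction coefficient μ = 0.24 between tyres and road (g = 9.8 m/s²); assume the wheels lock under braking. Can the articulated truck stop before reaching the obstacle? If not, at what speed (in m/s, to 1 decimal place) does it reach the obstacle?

Yes — it stops about 14.9 m short of the obstacle, so it never reaches it

83 km/h ÷ 3.6 = 23.0556 m/s.
a = μg = 0.24 × 9.8 = 2.352 m/s².
Reaction distance = 23.0556 × 0.87 = 20.058 m.
Braking distance = v²/(2a) = 531.561 / 4.704 = 113.002 m.
Total stopping distance = 20.058 + 113.002 = 133.060 m, vs 148 m available — it stops with 148 − 133.060 = 14.940 m to spare.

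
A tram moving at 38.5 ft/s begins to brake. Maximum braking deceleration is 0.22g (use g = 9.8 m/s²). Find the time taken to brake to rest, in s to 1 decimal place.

38.5 ft/s × 0.3048 = 11.7348 m/s.
a = 0.22 × 9.8 = 2.156 m/s².
Braking time = v/a = 11.7348 / 2.156 = 5.443 s.

Braking time ≈ 5.4 s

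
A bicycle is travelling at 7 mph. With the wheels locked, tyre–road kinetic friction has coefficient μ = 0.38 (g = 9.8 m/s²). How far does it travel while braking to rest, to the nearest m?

7 mph × 0.44704 = 3.1293 m/s.
a = μg = 0.38 × 9.8 = 3.724 m/s².
Braking distance = v²/(2a) = 3.1293² / (2 × 3.724) = 9.793 / 7.448 = 1.315 m.

Braking distance ≈ 1 m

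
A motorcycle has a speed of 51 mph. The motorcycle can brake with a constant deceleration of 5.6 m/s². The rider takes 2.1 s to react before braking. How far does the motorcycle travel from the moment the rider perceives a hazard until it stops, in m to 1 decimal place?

Total stopping distance ≈ 94.3 m

51 mph × 0.44704 = 22.7990 m/s.
Reaction distance = v·t_r = 22.7990 × 2.1 = 47.878 m.
Braking distance = v²/(2a) = 22.7990² / (2 × 5.600) = 519.794 / 11.200 = 46.410 m.
Total = 47.878 + 46.410 = 94.288 m.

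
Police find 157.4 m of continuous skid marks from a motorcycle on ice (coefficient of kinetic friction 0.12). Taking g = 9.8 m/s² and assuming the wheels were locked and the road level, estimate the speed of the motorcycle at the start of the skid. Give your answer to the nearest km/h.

Deceleration a = μg = 0.12 × 9.8 = 1.176 m/s².
v = √(2a·d) = √(2 × 1.176 × 157.4) = √370.205 = 19.2407 m/s.
= 19.2407 × 3.6 = 69.267 km/h.

Initial speed ≈ 69 km/h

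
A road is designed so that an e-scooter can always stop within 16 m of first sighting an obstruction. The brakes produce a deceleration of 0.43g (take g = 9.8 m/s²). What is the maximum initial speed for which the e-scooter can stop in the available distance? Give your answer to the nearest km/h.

a = 0.43 × 9.8 = 4.214 m/s².
v²/(2a) = d ⇒ v = √(2 × 4.214 × 16) = √134.85 = 11.6125 m/s.
11.6125 m/s × 3.6 = 41.805 km/h.

Maximum speed ≈ 42 km/h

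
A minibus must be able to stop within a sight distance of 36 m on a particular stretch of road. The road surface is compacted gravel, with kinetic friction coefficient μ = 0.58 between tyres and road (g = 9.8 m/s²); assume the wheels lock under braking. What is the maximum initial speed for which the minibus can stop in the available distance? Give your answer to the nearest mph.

a = μg = 0.58 × 9.8 = 5.684 m/s².
v²/(2a) = d ⇒ v = √(2 × 5.684 × 36) = √409.25 = 20.2299 m/s.
20.2299 m/s ÷ 0.44704 = 45.253 mph.

Maximum speed ≈ 45 mph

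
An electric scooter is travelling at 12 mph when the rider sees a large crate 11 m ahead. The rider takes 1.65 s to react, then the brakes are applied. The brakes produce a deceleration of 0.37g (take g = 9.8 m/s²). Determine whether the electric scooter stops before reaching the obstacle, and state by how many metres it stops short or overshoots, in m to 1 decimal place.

No — it overshoots by 1.8 m

12 mph × 0.44704 = 5.3645 m/s.
a = 0.37 × 9.8 = 3.626 m/s².
Reaction distance = 5.3645 × 1.65 = 8.851 m.
Braking distance = v²/(2a) = 28.778 / 7.252 = 3.968 m.
Total stopping distance = 8.851 + 3.968 = 12.819 m, vs 11 m available — it cannot stop in time and overshoots by 12.819 − 11 = 1.819 m.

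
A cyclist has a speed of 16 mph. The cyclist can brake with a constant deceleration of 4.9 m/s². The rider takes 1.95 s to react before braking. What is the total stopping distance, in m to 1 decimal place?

Total stopping distance ≈ 19.2 m

16 mph × 0.44704 = 7.1526 m/s.
Reaction distance = v·t_r = 7.1526 × 1.95 = 13.948 m.
Braking distance = v²/(2a) = 7.1526² / (2 × 4.900) = 51.160 / 9.800 = 5.220 m.
Total = 13.948 + 5.220 = 19.168 m.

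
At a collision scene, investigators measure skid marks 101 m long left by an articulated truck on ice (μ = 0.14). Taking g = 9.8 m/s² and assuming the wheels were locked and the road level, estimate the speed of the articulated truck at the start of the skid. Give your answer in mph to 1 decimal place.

Initial speed ≈ 37.2 mph

Deceleration a = μg = 0.14 × 9.8 = 1.372 m/s².
v = √(2a·d) = √(2 × 1.372 × 101) = √277.144 = 16.6476 m/s.
= 16.6476 ÷ 0.44704 = 37.240 mph.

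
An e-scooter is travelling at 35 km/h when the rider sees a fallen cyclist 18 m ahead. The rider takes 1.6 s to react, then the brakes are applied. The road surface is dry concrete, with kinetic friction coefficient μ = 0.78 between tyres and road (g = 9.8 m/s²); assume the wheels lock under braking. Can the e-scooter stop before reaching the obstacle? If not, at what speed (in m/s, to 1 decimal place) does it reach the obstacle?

35 km/h ÷ 3.6 = 9.7222 m/s.
a = μg = 0.78 × 9.8 = 7.644 m/s².
Reaction distance = 9.7222 × 1.6 = 15.556 m.
Braking distance needed to stop: v²/(2a) = 94.521 / 15.288 = 6.183 m, so total needed = 15.556 + 6.183 = 21.739 m > 18 m — it cannot stop.
Distance remaining when braking begins: 18 − 15.556 = 2.444 m.
v² = v₀² − 2a·d = 94.521 − 2 × 7.644 × 2.444 = 57.157 m²/s².
v = √57.157 = 7.560 m/s.

No — it strikes the obstacle at 7.6 m/s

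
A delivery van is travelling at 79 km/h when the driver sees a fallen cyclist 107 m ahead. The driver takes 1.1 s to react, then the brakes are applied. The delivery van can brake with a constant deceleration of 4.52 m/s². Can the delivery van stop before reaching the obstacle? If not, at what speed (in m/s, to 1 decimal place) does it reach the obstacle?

Yes — it stops about 29.6 m short of the obstacle, so it never reaches it

79 km/h ÷ 3.6 = 21.9444 m/s.
Reaction distance = 21.9444 × 1.1 = 24.139 m.
Braking distance = v²/(2a) = 481.557 / 9.040 = 53.270 m.
Total stopping distance = 24.139 + 53.270 = 77.409 m, vs 107 m available — it stops with 107 − 77.409 = 29.591 m to spare.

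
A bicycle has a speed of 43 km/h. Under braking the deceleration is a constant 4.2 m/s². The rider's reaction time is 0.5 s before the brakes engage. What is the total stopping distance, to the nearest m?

Total stopping distance ≈ 23 m

43 km/h ÷ 3.6 = 11.9444 m/s.
Reaction distance = v·t_r = 11.9444 × 0.5 = 5.972 m.
Braking distance = v²/(2a) = 11.9444² / (2 × 4.200) = 142.669 / 8.400 = 16.984 m.
Total = 5.972 + 16.984 = 22.956 m.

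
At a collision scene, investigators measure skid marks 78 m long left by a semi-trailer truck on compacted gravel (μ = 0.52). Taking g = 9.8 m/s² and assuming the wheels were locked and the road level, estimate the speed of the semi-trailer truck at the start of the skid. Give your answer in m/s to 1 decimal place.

Deceleration a = μg = 0.52 × 9.8 = 5.096 m/s².
v = √(2a·d) = √(2 × 5.096 × 78) = √794.976 = 28.1953 m/s.

Initial speed ≈ 28.2 m/s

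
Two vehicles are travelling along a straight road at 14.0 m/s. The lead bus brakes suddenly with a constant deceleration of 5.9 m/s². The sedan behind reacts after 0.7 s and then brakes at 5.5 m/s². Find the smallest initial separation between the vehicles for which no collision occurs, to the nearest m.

Leader travels v²/(2a_L) = 196.000 / 11.800 = 16.610 m before stopping.
Follower covers v·t_r = 14.0000 × 0.7 = 9.800 m while reacting, then v²/(2a_F) = 196.000 / 11.000 = 17.818 m while braking, for a total of 9.800 + 17.818 = 27.618 m.
Since a_F ≤ a_L and the follower starts braking later, the follower is never slower than the leader, so the closest approach is when both have stopped.
Minimum gap = 27.618 − 16.610 = 11.008 m.

Minimum gap ≈ 11 m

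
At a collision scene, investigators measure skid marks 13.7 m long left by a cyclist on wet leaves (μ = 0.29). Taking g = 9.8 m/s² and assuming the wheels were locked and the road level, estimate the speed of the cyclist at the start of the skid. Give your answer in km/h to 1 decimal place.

Initial speed ≈ 31.8 km/h

Deceleration a = μg = 0.29 × 9.8 = 2.842 m/s².
v = √(2a·d) = √(2 × 2.842 × 13.7) = √77.871 = 8.8245 m/s.
= 8.8245 × 3.6 = 31.768 km/h.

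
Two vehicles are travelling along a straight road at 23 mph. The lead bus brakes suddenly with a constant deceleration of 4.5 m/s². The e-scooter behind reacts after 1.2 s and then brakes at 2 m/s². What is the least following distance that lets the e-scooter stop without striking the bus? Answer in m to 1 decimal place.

23 mph × 0.44704 = 10.2819 m/s.
Leader travels v²/(2a_L) = 105.717 / 9.000 = 11.746 m before stopping.
Follower covers v·t_r = 10.2819 × 1.2 = 12.338 m while reacting, then v²/(2a_F) = 105.717 / 4.000 = 26.429 m while braking, for a total of 12.338 + 26.429 = 38.767 m.
Since a_F ≤ a_L and the follower starts braking later, the follower is never slower than the leader, so the closest approach is when both have stopped.
Minimum gap = 38.767 − 11.746 = 27.021 m.

Minimum gap ≈ 27.0 m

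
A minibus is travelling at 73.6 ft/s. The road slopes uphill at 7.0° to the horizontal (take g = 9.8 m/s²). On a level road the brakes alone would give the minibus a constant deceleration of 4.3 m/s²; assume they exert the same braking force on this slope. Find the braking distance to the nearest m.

73.6 ft/s × 0.3048 = 22.4333 m/s.
Gravity along the uphill slope adds to the braking deceleration: a_eff = 4.300 + 9.8·sin 7.0° = 4.300 + 1.194 = 5.494 m/s².
Braking distance = v²/(2a) = 22.4333² / (2 × 5.494) = 503.253 / 10.988 = 45.800 m.

Braking distance ≈ 46 m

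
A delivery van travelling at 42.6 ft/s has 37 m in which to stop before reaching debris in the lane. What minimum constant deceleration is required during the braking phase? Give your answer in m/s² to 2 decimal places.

Required deceleration ≈ 2.28 m/s²

42.6 ft/s × 0.3048 = 12.9845 m/s.
v² = 2a·d ⇒ a = v²/(2d) = 12.9845² / (2 × 37.000) = 168.597 / 74.000 = 2.2783 m/s².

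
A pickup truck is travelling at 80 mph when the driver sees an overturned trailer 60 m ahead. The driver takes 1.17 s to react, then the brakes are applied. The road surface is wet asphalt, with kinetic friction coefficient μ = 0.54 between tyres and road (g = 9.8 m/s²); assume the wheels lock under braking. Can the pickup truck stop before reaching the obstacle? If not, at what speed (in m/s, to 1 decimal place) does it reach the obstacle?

80 mph × 0.44704 = 35.7632 m/s.
a = μg = 0.54 × 9.8 = 5.292 m/s².
Reaction distance = 35.7632 × 1.17 = 41.843 m.
Braking distance needed to stop: v²/(2a) = 1279.006 / 10.584 = 120.843 m, so total needed = 41.843 + 120.843 = 162.686 m > 60 m — it cannot stop.
Distance remaining when braking begins: 60 − 41.843 = 18.157 m.
v² = v₀² − 2a·d = 1279.006 − 2 × 5.292 × 18.157 = 1086.832 m²/s².
v = √1086.832 = 32.967 m/s.

No — it strikes the obstacle at 33.0 m/s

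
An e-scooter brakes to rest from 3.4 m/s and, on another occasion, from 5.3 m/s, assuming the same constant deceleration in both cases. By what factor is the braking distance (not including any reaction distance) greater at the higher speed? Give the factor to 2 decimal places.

Factor ≈ 2.43

Braking distance d = v²/(2a), so with a fixed, d ∝ v².
Factor = (5.3/3.4)² = 1.5588² = 2.4299.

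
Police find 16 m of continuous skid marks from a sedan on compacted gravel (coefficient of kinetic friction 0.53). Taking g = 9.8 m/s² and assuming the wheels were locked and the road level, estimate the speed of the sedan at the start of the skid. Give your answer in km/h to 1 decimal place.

Deceleration a = μg = 0.53 × 9.8 = 5.194 m/s².
v = √(2a·d) = √(2 × 5.194 × 16) = √166.208 = 12.8922 m/s.
= 12.8922 × 3.6 = 46.412 km/h.

Initial speed ≈ 46.4 km/h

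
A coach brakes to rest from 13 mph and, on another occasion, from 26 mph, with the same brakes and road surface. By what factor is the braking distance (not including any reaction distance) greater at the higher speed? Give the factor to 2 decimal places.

Factor ≈ 4.00

Braking distance d = v²/(2a), so with a fixed, d ∝ v².
Factor = (26/13)² = 2.0000² = 4.0000.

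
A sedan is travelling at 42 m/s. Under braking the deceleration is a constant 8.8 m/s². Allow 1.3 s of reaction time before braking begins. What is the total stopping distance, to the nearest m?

Reaction distance = v·t_r = 42.0000 × 1.3 = 54.600 m.
Braking distance = v²/(2a) = 42.0000² / (2 × 8.800) = 1764.000 / 17.600 = 100.227 m.
Total = 54.600 + 100.227 = 154.827 m.

Total stopping distance ≈ 155 m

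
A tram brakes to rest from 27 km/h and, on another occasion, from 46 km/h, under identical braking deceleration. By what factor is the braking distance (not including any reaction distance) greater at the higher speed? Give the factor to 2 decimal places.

Factor ≈ 2.90

Braking distance d = v²/(2a), so with a fixed, d ∝ v².
Factor = (46/27)² = 1.7037² = 2.9026.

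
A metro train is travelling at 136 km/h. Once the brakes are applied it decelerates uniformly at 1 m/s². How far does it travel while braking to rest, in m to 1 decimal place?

Braking distance ≈ 713.6 m

136 km/h ÷ 3.6 = 37.7778 m/s.
Braking distance = v²/(2a) = 37.7778² / (2 × 1.000) = 1427.162 / 2.000 = 713.581 m.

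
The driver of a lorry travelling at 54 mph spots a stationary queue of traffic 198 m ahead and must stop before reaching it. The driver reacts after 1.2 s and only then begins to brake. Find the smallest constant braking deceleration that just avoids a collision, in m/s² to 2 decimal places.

Required deceleration ≈ 1.72 m/s²

54 mph × 0.44704 = 24.1402 m/s.
Distance covered during reaction = 24.1402 × 1.2 = 28.968 m.
Distance available for braking: 198 − 28.968 = 169.032 m.
v² = 2a·d ⇒ a = v²/(2d) = 24.1402² / (2 × 169.032) = 582.749 / 338.064 = 1.7238 m/s².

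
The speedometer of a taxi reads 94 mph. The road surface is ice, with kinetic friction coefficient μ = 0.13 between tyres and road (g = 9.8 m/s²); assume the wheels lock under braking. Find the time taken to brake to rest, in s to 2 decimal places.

94 mph × 0.44704 = 42.0218 m/s.
a = μg = 0.13 × 9.8 = 1.274 m/s².
Braking time = v/a = 42.0218 / 1.274 = 32.984 s.

Braking time ≈ 32.98 s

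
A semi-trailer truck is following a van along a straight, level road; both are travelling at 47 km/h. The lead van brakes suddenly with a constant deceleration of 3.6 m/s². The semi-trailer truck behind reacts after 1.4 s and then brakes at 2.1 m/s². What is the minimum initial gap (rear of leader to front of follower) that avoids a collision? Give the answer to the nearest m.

47 km/h ÷ 3.6 = 13.0556 m/s.
Leader travels v²/(2a_L) = 170.449 / 7.200 = 23.673 m before stopping.
Follower covers v·t_r = 13.0556 × 1.4 = 18.278 m while reacting, then v²/(2a_F) = 170.449 / 4.200 = 40.583 m while braking, for a total of 18.278 + 40.583 = 58.861 m.
Since a_F ≤ a_L and the follower starts braking later, the follower is never slower than the leader, so the closest approach is when both have stopped.
Minimum gap = 58.861 − 23.673 = 35.188 m.

Minimum gap ≈ 35 m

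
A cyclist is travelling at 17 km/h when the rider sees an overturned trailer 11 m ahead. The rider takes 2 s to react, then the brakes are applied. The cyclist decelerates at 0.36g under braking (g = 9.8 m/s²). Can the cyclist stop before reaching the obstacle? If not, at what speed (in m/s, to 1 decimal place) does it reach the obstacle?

No — it strikes the obstacle at 3.4 m/s

17 km/h ÷ 3.6 = 4.7222 m/s.
a = 0.36 × 9.8 = 3.528 m/s².
Reaction distance = 4.7222 × 2 = 9.444 m.
Braking distance needed to stop: v²/(2a) = 22.299 / 7.056 = 3.160 m, so total needed = 9.444 + 3.160 = 12.604 m > 11 m — it cannot stop.
Distance remaining when braking begins: 11 − 9.444 = 1.556 m.
v² = v₀² − 2a·d = 22.299 − 2 × 3.528 × 1.556 = 11.320 m²/s².
v = √11.320 = 3.365 m/s.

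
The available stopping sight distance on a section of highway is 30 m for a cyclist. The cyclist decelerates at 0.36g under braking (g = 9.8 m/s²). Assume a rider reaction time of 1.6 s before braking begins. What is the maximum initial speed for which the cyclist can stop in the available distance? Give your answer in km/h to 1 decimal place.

Maximum speed ≈ 35.9 km/h

a = 0.36 × 9.8 = 3.528 m/s².
Stopping distance: v·t_r + v²/(2a) = 30 with t_r = 1.6 s and a = 3.528 m/s².
So v² + 11.290 v − 211.68 = 0.
Positive root: v = −a·t_r + √((a·t_r)² + 2a·d) = −5.645 + √(31.866 + 211.68) = 9.9610 m/s.
9.9610 m/s × 3.6 = 35.860 km/h.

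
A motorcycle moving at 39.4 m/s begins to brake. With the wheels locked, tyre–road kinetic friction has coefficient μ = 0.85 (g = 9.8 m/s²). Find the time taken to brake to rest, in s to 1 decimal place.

a = μg = 0.85 × 9.8 = 8.330 m/s².
Braking time = v/a = 39.4000 / 8.330 = 4.730 s.

Braking time ≈ 4.7 s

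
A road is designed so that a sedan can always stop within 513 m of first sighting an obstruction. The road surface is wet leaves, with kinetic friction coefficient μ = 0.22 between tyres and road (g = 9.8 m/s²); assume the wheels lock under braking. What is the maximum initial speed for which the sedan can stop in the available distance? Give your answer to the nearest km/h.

a = μg = 0.22 × 9.8 = 2.156 m/s².
v²/(2a) = d ⇒ v = √(2 × 2.156 × 513) = √2212.06 = 47.0325 m/s.
47.0325 m/s × 3.6 = 169.317 km/h.

Maximum speed ≈ 169 km/h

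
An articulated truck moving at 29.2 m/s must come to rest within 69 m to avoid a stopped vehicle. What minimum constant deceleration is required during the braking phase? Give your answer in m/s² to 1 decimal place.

Required deceleration ≈ 6.2 m/s²

v² = 2a·d ⇒ a = v²/(2d) = 29.2000² / (2 × 69.000) = 852.640 / 138.000 = 6.1786 m/s².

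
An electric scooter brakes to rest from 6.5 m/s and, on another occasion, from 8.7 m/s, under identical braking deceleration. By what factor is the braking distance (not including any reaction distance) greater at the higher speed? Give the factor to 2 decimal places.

Factor ≈ 1.79

Braking distance d = v²/(2a), so with a fixed, d ∝ v².
Factor = (8.7/6.5)² = 1.3385² = 1.7916.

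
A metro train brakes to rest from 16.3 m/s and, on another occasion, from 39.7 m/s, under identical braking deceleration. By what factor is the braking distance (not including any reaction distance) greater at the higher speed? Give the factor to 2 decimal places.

Braking distance d = v²/(2a), so with a fixed, d ∝ v².
Factor = (39.7/16.3)² = 2.4356² = 5.9321.

Factor ≈ 5.93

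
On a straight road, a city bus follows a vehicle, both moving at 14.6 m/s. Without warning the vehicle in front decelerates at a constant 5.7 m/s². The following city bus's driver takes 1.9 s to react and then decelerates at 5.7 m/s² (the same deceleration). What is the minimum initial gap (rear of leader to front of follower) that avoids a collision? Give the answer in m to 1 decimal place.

Minimum gap ≈ 27.7 m

Leader travels v²/(2a_L) = 213.160 / 11.400 = 18.698 m before stopping.
Follower covers v·t_r = 14.6000 × 1.9 = 27.740 m while reacting, then v²/(2a_F) = 213.160 / 11.400 = 18.698 m while braking, for a total of 27.740 + 18.698 = 46.438 m.
Since a_F ≤ a_L and the follower starts braking later, the follower is never slower than the leader, so the closest approach is when both have stopped.
Minimum gap = 46.438 − 18.698 = 27.740 m.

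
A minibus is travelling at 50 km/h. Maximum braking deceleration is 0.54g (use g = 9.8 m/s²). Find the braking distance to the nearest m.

Braking distance ≈ 18 m

50 km/h ÷ 3.6 = 13.8889 m/s.
a = 0.54 × 9.8 = 5.292 m/s².
Braking distance = v²/(2a) = 13.8889² / (2 × 5.292) = 192.902 / 10.584 = 18.226 m.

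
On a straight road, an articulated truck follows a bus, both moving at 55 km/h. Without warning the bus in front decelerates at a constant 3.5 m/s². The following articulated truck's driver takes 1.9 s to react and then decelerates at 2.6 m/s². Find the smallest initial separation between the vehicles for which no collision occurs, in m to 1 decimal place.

55 km/h ÷ 3.6 = 15.2778 m/s.
Leader travels v²/(2a_L) = 233.411 / 7.000 = 33.344 m before stopping.
Follower covers v·t_r = 15.2778 × 1.9 = 29.028 m while reacting, then v²/(2a_F) = 233.411 / 5.200 = 44.887 m while braking, for a total of 29.028 + 44.887 = 73.915 m.
Since a_F ≤ a_L and the follower starts braking later, the follower is never slower than the leader, so the closest approach is when both have stopped.
Minimum gap = 73.915 − 33.344 = 40.571 m.

Minimum gap ≈ 40.6 m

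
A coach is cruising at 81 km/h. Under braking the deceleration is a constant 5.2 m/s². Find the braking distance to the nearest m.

81 km/h ÷ 3.6 = 22.5000 m/s.
Braking distance = v²/(2a) = 22.5000² / (2 × 5.200) = 506.250 / 10.400 = 48.678 m.

Braking distance ≈ 49 m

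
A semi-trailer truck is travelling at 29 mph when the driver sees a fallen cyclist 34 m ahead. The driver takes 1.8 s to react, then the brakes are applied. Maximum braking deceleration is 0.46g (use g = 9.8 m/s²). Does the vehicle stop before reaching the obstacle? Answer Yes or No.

No

29 mph × 0.44704 = 12.9642 m/s.
a = 0.46 × 9.8 = 4.508 m/s².
Reaction distance = 12.9642 × 1.8 = 23.336 m.
Braking distance = v²/(2a) = 168.070 / 9.016 = 18.641 m.
Total stopping distance = 23.336 + 18.641 = 41.977 m, vs 34 m available — it cannot stop in time and overshoots by 41.977 − 34 = 7.977 m.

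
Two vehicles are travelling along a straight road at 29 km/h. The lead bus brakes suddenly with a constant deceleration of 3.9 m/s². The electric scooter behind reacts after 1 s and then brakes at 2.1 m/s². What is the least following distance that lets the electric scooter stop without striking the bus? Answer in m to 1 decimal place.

Minimum gap ≈ 15.2 m

29 km/h ÷ 3.6 = 8.0556 m/s.
Leader travels v²/(2a_L) = 64.893 / 7.800 = 8.320 m before stopping.
Follower covers v·t_r = 8.0556 × 1 = 8.056 m while reacting, then v²/(2a_F) = 64.893 / 4.200 = 15.451 m while braking, for a total of 8.056 + 15.451 = 23.507 m.
Since a_F ≤ a_L and the follower starts braking later, the follower is never slower than the leader, so the closest approach is when both have stopped.
Minimum gap = 23.507 − 8.320 = 15.187 m.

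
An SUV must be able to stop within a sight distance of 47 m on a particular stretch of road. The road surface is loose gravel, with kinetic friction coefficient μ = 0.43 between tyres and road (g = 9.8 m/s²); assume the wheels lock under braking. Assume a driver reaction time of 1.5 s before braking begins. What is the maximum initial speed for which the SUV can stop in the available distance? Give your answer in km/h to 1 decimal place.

a = μg = 0.43 × 9.8 = 4.214 m/s².
Stopping distance: v·t_r + v²/(2a) = 47 with t_r = 1.5 s and a = 4.214 m/s².
So v² + 12.642 v − 396.12 = 0.
Positive root: v = −a·t_r + √((a·t_r)² + 2a·d) = −6.321 + √(39.955 + 396.12) = 14.5614 m/s.
14.5614 m/s × 3.6 = 52.421 km/h.

Maximum speed ≈ 52.4 km/h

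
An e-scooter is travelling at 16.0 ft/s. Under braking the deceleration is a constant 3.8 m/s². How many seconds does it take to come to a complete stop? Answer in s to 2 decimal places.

Braking time ≈ 1.28 s

16 ft/s × 0.3048 = 4.8768 m/s.
Braking time = v/a = 4.8768 / 3.800 = 1.283 s.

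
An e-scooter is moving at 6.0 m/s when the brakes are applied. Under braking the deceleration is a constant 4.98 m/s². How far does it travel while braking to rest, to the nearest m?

Braking distance = v²/(2a) = 6.0000² / (2 × 4.980) = 36.000 / 9.960 = 3.614 m.

Braking distance ≈ 4 m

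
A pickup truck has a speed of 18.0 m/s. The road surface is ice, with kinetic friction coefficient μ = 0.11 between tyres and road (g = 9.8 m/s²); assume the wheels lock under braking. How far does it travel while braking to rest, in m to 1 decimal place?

a = μg = 0.11 × 9.8 = 1.078 m/s².
Braking distance = v²/(2a) = 18.0000² / (2 × 1.078) = 324.000 / 2.156 = 150.278 m.

Braking distance ≈ 150.3 m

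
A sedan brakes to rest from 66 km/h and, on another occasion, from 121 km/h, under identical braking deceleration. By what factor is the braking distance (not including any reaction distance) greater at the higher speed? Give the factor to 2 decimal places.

Factor ≈ 3.36

Braking distance d = v²/(2a), so with a fixed, d ∝ v².
Factor = (121/66)² = 1.8333² = 3.3610.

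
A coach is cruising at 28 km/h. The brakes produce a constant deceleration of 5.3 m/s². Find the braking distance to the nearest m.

28 km/h ÷ 3.6 = 7.7778 m/s.
Braking distance = v²/(2a) = 7.7778² / (2 × 5.300) = 60.494 / 10.600 = 5.707 m.

Braking distance ≈ 6 m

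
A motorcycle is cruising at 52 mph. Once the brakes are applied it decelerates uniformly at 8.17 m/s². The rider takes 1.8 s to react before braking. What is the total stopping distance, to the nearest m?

52 mph × 0.44704 = 23.2461 m/s.
Reaction distance = v·t_r = 23.2461 × 1.8 = 41.843 m.
Braking distance = v²/(2a) = 23.2461² / (2 × 8.170) = 540.381 / 16.340 = 33.071 m.
Total = 41.843 + 33.071 = 74.914 m.

Total stopping distance ≈ 75 m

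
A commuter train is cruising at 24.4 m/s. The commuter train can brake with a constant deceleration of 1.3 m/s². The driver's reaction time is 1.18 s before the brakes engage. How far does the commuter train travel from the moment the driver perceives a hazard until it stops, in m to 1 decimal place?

Total stopping distance ≈ 257.8 m

Reaction distance = v·t_r = 24.4000 × 1.18 = 28.792 m.
Braking distance = v²/(2a) = 24.4000² / (2 × 1.300) = 595.360 / 2.600 = 228.985 m.
Total = 28.792 + 228.985 = 257.777 m.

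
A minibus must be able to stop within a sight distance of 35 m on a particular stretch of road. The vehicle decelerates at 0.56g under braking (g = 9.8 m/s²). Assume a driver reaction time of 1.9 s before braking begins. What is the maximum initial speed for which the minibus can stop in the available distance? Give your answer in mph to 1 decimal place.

a = 0.56 × 9.8 = 5.488 m/s².
Stopping distance: v·t_r + v²/(2a) = 35 with t_r = 1.9 s and a = 5.488 m/s².
So v² + 20.854 v − 384.16 = 0.
Positive root: v = −a·t_r + √((a·t_r)² + 2a·d) = −10.427 + √(108.722 + 384.16) = 11.7739 m/s.
11.7739 m/s ÷ 0.44704 = 26.337 mph.

Maximum speed ≈ 26.3 mph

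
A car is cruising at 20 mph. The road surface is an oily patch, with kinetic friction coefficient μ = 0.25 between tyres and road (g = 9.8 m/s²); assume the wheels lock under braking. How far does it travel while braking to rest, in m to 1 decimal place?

20 mph × 0.44704 = 8.9408 m/s.
a = μg = 0.25 × 9.8 = 2.450 m/s².
Braking distance = v²/(2a) = 8.9408² / (2 × 2.450) = 79.938 / 4.900 = 16.314 m.

Braking distance ≈ 16.3 m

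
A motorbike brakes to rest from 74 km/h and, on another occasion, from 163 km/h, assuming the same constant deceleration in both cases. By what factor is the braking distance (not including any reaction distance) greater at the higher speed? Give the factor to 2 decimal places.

Factor ≈ 4.85

Braking distance d = v²/(2a), so with a fixed, d ∝ v².
Factor = (163/74)² = 2.2027² = 4.8519.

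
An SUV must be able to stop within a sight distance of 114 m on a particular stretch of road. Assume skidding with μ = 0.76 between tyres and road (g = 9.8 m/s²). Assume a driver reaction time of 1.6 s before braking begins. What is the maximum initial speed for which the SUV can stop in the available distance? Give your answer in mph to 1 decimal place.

a = μg = 0.76 × 9.8 = 7.448 m/s².
Stopping distance: v·t_r + v²/(2a) = 114 with t_r = 1.6 s and a = 7.448 m/s².
So v² + 23.834 v − 1698.14 = 0.
Positive root: v = −a·t_r + √((a·t_r)² + 2a·d) = −11.917 + √(142.015 + 1698.14) = 30.9800 m/s.
30.9800 m/s ÷ 0.44704 = 69.300 mph.

Maximum speed ≈ 69.3 mph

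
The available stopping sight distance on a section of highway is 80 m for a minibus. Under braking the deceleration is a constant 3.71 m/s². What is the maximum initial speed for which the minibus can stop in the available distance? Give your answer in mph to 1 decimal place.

v²/(2a) = d ⇒ v = √(2 × 3.710 × 80) = √593.60 = 24.3639 m/s.
24.3639 m/s ÷ 0.44704 = 54.500 mph.

Maximum speed ≈ 54.5 mph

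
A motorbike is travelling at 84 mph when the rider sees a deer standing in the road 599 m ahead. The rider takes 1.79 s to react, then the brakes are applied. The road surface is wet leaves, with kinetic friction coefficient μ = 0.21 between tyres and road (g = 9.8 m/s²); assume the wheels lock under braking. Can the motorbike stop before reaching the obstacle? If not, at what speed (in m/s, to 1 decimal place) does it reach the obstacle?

84 mph × 0.44704 = 37.5514 m/s.
a = μg = 0.21 × 9.8 = 2.058 m/s².
Reaction distance = 37.5514 × 1.79 = 67.217 m.
Braking distance = v²/(2a) = 1410.108 / 4.116 = 342.592 m.
Total stopping distance = 67.217 + 342.592 = 409.809 m, vs 599 m available — it stops with 599 − 409.809 = 189.191 m to spare.

Yes — it stops about 189.2 m short of the obstacle, so it never reaches it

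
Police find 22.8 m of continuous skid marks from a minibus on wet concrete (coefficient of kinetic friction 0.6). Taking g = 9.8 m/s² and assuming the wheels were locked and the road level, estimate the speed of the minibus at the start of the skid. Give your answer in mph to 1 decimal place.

Deceleration a = μg = 0.6 × 9.8 = 5.880 m/s².
v = √(2a·d) = √(2 × 5.880 × 22.8) = √268.128 = 16.3746 m/s.
= 16.3746 ÷ 0.44704 = 36.629 mph.

Initial speed ≈ 36.6 mph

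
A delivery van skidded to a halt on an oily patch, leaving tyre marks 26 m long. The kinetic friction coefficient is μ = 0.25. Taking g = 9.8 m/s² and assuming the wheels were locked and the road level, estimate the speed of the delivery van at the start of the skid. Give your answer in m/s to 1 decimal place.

Initial speed ≈ 11.3 m/s

Deceleration a = μg = 0.25 × 9.8 = 2.450 m/s².
v = √(2a·d) = √(2 × 2.450 × 26) = √127.400 = 11.2872 m/s.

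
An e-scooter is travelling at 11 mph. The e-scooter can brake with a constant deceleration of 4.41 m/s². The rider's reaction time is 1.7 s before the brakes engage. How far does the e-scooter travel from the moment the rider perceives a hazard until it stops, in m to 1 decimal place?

Total stopping distance ≈ 11.1 m

11 mph × 0.44704 = 4.9174 m/s.
Reaction distance = v·t_r = 4.9174 × 1.7 = 8.360 m.
Braking distance = v²/(2a) = 4.9174² / (2 × 4.410) = 24.181 / 8.820 = 2.742 m.
Total = 8.360 + 2.742 = 11.102 m.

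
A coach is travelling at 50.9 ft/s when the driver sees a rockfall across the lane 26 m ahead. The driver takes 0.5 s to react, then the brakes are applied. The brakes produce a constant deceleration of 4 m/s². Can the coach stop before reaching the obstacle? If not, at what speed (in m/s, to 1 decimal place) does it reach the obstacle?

No — it strikes the obstacle at 9.7 m/s

50.9 ft/s × 0.3048 = 15.5143 m/s.
Reaction distance = 15.5143 × 0.5 = 7.757 m.
Braking distance needed to stop: v²/(2a) = 240.694 / 8.000 = 30.087 m, so total needed = 7.757 + 30.087 = 37.844 m > 26 m — it cannot stop.
Distance remaining when braking begins: 26 − 7.757 = 18.243 m.
v² = v₀² − 2a·d = 240.694 − 2 × 4.000 × 18.243 = 94.750 m²/s².
v = √94.750 = 9.734 m/s.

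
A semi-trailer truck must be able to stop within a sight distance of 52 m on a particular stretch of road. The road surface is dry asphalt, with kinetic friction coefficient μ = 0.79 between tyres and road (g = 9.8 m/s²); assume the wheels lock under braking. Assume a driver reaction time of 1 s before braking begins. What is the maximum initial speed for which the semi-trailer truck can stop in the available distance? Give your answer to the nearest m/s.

a = μg = 0.79 × 9.8 = 7.742 m/s².
Stopping distance: v·t_r + v²/(2a) = 52 with t_r = 1 s and a = 7.742 m/s².
So v² + 15.484 v − 805.17 = 0.
Positive root: v = −a·t_r + √((a·t_r)² + 2a·d) = −7.742 + √(59.939 + 805.17) = 21.6707 m/s.

Maximum speed ≈ 22 m/s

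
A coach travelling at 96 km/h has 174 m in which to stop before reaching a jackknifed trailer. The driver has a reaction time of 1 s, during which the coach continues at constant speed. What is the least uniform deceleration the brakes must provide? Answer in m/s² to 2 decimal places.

Required deceleration ≈ 2.41 m/s²

96 km/h ÷ 3.6 = 26.6667 m/s.
Distance covered during reaction = 26.6667 × 1 = 26.667 m.
Distance available for braking: 174 − 26.667 = 147.333 m.
v² = 2a·d ⇒ a = v²/(2d) = 26.6667² / (2 × 147.333) = 711.113 / 294.666 = 2.4133 m/s².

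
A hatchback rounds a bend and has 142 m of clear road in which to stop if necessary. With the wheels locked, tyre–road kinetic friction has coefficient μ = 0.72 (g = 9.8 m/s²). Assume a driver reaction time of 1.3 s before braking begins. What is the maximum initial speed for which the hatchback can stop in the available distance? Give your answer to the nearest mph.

Maximum speed ≈ 82 mph

a = μg = 0.72 × 9.8 = 7.056 m/s².
Stopping distance: v·t_r + v²/(2a) = 142 with t_r = 1.3 s and a = 7.056 m/s².
So v² + 18.346 v − 2003.90 = 0.
Positive root: v = −a·t_r + √((a·t_r)² + 2a·d) = −9.173 + √(84.144 + 2003.90) = 36.5221 m/s.
36.5221 m/s ÷ 0.44704 = 81.698 mph.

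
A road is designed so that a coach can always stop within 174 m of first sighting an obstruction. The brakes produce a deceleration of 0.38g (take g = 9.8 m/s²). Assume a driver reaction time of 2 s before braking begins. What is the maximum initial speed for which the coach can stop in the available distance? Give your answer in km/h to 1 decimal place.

a = 0.38 × 9.8 = 3.724 m/s².
Stopping distance: v·t_r + v²/(2a) = 174 with t_r = 2 s and a = 3.724 m/s².
So v² + 14.896 v − 1295.95 = 0.
Positive root: v = −a·t_r + √((a·t_r)² + 2a·d) = −7.448 + √(55.473 + 1295.95) = 29.3137 m/s.
29.3137 m/s × 3.6 = 105.529 km/h.

Maximum speed ≈ 105.5 km/h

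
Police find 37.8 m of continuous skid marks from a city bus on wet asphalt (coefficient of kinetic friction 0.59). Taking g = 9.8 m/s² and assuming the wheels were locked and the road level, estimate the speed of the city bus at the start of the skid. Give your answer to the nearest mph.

Deceleration a = μg = 0.59 × 9.8 = 5.782 m/s².
v = √(2a·d) = √(2 × 5.782 × 37.8) = √437.119 = 20.9074 m/s.
= 20.9074 ÷ 0.44704 = 46.769 mph.

Initial speed ≈ 47 mph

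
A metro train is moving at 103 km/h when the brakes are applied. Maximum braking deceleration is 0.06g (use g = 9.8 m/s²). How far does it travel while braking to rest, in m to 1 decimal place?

103 km/h ÷ 3.6 = 28.6111 m/s.
a = 0.06 × 9.8 = 0.588 m/s².
Braking distance = v²/(2a) = 28.6111² / (2 × 0.588) = 818.595 / 1.176 = 696.084 m.

Braking distance ≈ 696.1 m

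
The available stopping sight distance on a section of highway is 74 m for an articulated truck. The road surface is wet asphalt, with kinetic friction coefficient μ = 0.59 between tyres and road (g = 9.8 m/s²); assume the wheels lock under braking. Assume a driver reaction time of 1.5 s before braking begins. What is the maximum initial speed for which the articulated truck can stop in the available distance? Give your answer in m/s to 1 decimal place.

a = μg = 0.59 × 9.8 = 5.782 m/s².
Stopping distance: v·t_r + v²/(2a) = 74 with t_r = 1.5 s and a = 5.782 m/s².
So v² + 17.346 v − 855.74 = 0.
Positive root: v = −a·t_r + √((a·t_r)² + 2a·d) = −8.673 + √(75.221 + 855.74) = 21.8387 m/s.

Maximum speed ≈ 21.8 m/s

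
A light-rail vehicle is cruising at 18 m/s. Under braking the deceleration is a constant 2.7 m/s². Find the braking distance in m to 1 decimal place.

Braking distance ≈ 60.0 m

Braking distance = v²/(2a) = 18.0000² / (2 × 2.700) = 324.000 / 5.400 = 60.000 m.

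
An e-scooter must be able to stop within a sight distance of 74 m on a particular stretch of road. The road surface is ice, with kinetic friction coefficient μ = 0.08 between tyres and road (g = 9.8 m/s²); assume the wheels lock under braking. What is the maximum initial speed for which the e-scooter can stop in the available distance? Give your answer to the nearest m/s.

Maximum speed ≈ 11 m/s

a = μg = 0.08 × 9.8 = 0.784 m/s².
v²/(2a) = d ⇒ v = √(2 × 0.784 × 74) = √116.03 = 10.7717 m/s.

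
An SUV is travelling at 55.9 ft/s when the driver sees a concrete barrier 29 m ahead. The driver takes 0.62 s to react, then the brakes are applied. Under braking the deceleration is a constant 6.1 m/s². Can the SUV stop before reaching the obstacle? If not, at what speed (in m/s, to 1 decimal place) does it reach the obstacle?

55.9 ft/s × 0.3048 = 17.0383 m/s.
Reaction distance = 17.0383 × 0.62 = 10.564 m.
Braking distance needed to stop: v²/(2a) = 290.304 / 12.200 = 23.795 m, so total needed = 10.564 + 23.795 = 34.359 m > 29 m — it cannot stop.
Distance remaining when braking begins: 29 − 10.564 = 18.436 m.
v² = v₀² − 2a·d = 290.304 − 2 × 6.100 × 18.436 = 65.385 m²/s².
v = √65.385 = 8.086 m/s.

No — it strikes the obstacle at 8.1 m/s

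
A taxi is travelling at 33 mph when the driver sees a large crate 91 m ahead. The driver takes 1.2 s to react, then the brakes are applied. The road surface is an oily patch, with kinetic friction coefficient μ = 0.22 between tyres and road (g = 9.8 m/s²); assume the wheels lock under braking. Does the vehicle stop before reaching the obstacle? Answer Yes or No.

33 mph × 0.44704 = 14.7523 m/s.
a = μg = 0.22 × 9.8 = 2.156 m/s².
Reaction distance = 14.7523 × 1.2 = 17.703 m.
Braking distance = v²/(2a) = 217.630 / 4.312 = 50.471 m.
Total stopping distance = 17.703 + 50.471 = 68.174 m, vs 91 m available — it stops with 91 − 68.174 = 22.826 m to spare.

Yes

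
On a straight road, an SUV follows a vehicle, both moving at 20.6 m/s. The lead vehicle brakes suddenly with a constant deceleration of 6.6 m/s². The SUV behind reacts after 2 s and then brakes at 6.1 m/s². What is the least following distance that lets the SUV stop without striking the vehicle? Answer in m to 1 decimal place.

Leader travels v²/(2a_L) = 424.360 / 13.200 = 32.148 m before stopping.
Follower covers v·t_r = 20.6000 × 2 = 41.200 m while reacting, then v²/(2a_F) = 424.360 / 12.200 = 34.784 m while braking, for a total of 41.200 + 34.784 = 75.984 m.
Since a_F ≤ a_L and the follower starts braking later, the follower is never slower than the leader, so the closest approach is when both have stopped.
Minimum gap = 75.984 − 32.148 = 43.836 m.

Minimum gap ≈ 43.8 m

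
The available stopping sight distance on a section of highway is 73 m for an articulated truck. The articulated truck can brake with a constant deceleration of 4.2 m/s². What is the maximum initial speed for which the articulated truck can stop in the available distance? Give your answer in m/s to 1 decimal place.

Maximum speed ≈ 24.8 m/s

v²/(2a) = d ⇒ v = √(2 × 4.200 × 73) = √613.20 = 24.7629 m/s.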